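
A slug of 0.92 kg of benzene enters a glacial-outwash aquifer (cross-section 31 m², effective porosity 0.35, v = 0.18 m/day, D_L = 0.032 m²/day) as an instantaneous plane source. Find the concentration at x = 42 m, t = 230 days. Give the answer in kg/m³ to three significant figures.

0.00871 kg/m³

For an instantaneous plane source, C(x,t) = M/(n_e·A·√(4πDt)) · exp(−(x−vt)²/(4Dt)), with n_e·A the pore (flow) area.
Plume center vt = 0.18 × 230 = 41.4 m, so the well at 42 m is 0.6 m downgradient of the peak.
√(4πDt) = 9.617 m, giving peak height M/(n_e·A·√(4πDt)) = 0.92/(0.35 × 31 × 9.617) = 0.008817 kg/m³.
(x−vt)²/(4Dt) = (0.6)²/(4 × 0.032 × 230) = 0.01223; exp(−0.01223) = 0.9878.
C = 0.008817 × 0.9878 = 0.00871 kg/m³.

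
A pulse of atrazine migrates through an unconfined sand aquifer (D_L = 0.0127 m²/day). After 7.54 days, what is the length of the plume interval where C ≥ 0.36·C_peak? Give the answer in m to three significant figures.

The plume is Gaussian with σ = √(2Dt) = √(2 × 0.0127 × 7.54) = 0.4376 m.
C/C_peak = exp(−Δx²/(2σ²)) = 0.36 ⇒ Δx = σ·√(−2 ln 0.36) = 0.4376 × 1.429 = 0.6253 m.
Width = 2Δx = 1.25 m.

1.25 m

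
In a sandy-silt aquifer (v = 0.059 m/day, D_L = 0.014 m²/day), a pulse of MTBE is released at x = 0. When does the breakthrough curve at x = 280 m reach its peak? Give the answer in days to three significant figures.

For the 1D instantaneous-source solution, setting ∂C/∂t = 0 at fixed x gives v²t² + 2Dt − x² = 0, so t = (√(D² + v²x²) − D)/v².
√(D² + v²x²) = √(0.014² + 0.059² × 280²) = 16.52; v² = 0.003481.
t = (16.52 − 0.014)/0.003481 = 4740 days (vs. the pure-advection estimate x/v = 4750 d).

4740 days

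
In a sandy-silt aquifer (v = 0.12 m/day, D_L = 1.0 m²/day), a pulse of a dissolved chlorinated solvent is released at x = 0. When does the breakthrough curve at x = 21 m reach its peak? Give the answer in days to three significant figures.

For the 1D instantaneous-source solution, setting ∂C/∂t = 0 at fixed x gives v²t² + 2Dt − x² = 0, so t = (√(D² + v²x²) − D)/v².
√(D² + v²x²) = √(1.0² + 0.12² × 21²) = 2.711; v² = 0.0144.
t = (2.711 − 1.0)/0.0144 = 119 days (vs. the pure-advection estimate x/v = 175 d).

119 days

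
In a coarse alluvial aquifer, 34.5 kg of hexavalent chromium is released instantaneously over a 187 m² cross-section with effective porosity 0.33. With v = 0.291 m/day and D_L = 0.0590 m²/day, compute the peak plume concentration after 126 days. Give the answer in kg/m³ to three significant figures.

The peak of an instantaneous 1D plume sits at x = vt; there the Gaussian factor is 1 and C_max = M/(n_e·A·√(4πDt)), where n_e·A is the pore area the mass is dissolved in.
√(4πDt) = √(4π × 0.0590 × 126) = 9.665 m, so C_max = 34.5/(0.33 × 187 × 9.665) = 0.0578 kg/m³.

0.0578 kg/m³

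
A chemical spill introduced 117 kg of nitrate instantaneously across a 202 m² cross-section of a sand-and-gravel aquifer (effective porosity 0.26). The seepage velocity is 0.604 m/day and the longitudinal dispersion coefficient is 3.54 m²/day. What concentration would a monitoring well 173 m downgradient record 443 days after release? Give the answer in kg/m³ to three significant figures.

For an instantaneous plane source, C(x,t) = M/(n_e·A·√(4πDt)) · exp(−(x−vt)²/(4Dt)), with n_e·A the pore (flow) area.
Plume center vt = 0.604 × 443 = 267.572 m, so the well at 173 m is 94.572 m upgradient of the peak.
√(4πDt) = 140.4 m, giving peak height M/(n_e·A·√(4πDt)) = 117/(0.26 × 202 × 140.4) = 0.01587 kg/m³.
(x−vt)²/(4Dt) = (-94.572)²/(4 × 3.54 × 443) = 1.426; exp(−1.426) = 0.2403.
C = 0.01587 × 0.2403 = 0.00381 kg/m³.

0.00381 kg/m³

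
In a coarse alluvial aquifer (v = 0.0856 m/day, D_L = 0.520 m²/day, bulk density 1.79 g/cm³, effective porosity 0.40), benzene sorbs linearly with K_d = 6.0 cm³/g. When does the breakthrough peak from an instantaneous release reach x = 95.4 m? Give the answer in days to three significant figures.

29100 days

Retardation factor R = 1 + ρ_b·K_d/n = 1 + 1.79 × 6.0/0.40 = 27.85.
Sorption retards both mechanisms: v_R = v/R = 0.003074 m/day, D_R = D/R = 0.01867 m²/day.
Peak time from v_R²t² + 2D_R t − x² = 0: t = (√(D_R² + v_R²x²) − D_R)/v_R².
√(D_R² + v_R²x²) = √(0.01867² + 0.003074² × 95.4²) = 0.2939; v_R² = 9.449e-06.
t = (0.2939 − 0.01867)/9.449e-06 = 29100 days.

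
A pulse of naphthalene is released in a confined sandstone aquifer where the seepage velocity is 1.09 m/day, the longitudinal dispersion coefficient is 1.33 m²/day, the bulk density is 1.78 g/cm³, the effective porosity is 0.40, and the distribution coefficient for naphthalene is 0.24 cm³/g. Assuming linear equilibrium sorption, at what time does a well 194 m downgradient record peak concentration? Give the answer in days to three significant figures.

Retardation factor R = 1 + ρ_b·K_d/n = 1 + 1.78 × 0.24/0.40 = 2.068.
Sorption retards both mechanisms: v_R = v/R = 0.5271 m/day, D_R = D/R = 0.6431 m²/day.
Peak time from v_R²t² + 2D_R t − x² = 0: t = (√(D_R² + v_R²x²) − D_R)/v_R².
√(D_R² + v_R²x²) = √(0.6431² + 0.5271² × 194²) = 102.3; v_R² = 0.2778.
t = (102.3 − 0.6431)/0.2778 = 366 days.

366 days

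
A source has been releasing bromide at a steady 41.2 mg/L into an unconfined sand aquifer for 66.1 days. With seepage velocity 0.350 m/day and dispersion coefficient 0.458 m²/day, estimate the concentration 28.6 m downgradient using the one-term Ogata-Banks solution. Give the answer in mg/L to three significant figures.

9.94 mg/L

For a continuous step input, C/C₀ ≈ ½·erfc((x−vt)/(2√(Dt))).
vt = 0.350 × 66.1 = 23.135 m and 2√(Dt) = 2√(0.458 × 66.1) = 11.00 m.
Argument (x−vt)/(2√(Dt)) = (28.6 − 23.135)/11.00 = 0.4968; ½·erfc(0.4968) = 0.2412.
C = 41.2 × 0.2412 = 9.94 mg/L.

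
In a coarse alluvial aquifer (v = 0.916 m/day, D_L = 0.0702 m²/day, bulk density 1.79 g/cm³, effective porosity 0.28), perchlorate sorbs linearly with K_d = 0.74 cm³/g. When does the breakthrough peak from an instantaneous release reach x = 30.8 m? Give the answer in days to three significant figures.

192 days

Retardation factor R = 1 + ρ_b·K_d/n = 1 + 1.79 × 0.74/0.28 = 5.731.
Sorption retards both mechanisms: v_R = v/R = 0.1598 m/day, D_R = D/R = 0.01225 m²/day.
Peak time from v_R²t² + 2D_R t − x² = 0: t = (√(D_R² + v_R²x²) − D_R)/v_R².
√(D_R² + v_R²x²) = √(0.01225² + 0.1598² × 30.8²) = 4.922; v_R² = 0.02554.
t = (4.922 − 0.01225)/0.02554 = 192 days.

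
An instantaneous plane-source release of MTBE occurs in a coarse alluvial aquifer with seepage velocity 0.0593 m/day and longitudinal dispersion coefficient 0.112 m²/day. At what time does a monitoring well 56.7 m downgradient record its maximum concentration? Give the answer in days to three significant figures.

For the 1D instantaneous-source solution, setting ∂C/∂t = 0 at fixed x gives v²t² + 2Dt − x² = 0, so t = (√(D² + v²x²) − D)/v².
√(D² + v²x²) = √(0.112² + 0.0593² × 56.7²) = 3.364; v² = 0.00351649.
t = (3.364 − 0.112)/0.00351649 = 925 days (vs. the pure-advection estimate x/v = 956 d).

925 days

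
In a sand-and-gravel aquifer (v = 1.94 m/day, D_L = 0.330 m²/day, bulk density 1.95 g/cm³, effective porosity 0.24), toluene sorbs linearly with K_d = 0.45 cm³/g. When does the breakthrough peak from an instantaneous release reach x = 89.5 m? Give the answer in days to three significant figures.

214 days

Retardation factor R = 1 + ρ_b·K_d/n = 1 + 1.95 × 0.45/0.24 = 4.656.
Sorption retards both mechanisms: v_R = v/R = 0.4167 m/day, D_R = D/R = 0.07088 m²/day.
Peak time from v_R²t² + 2D_R t − x² = 0: t = (√(D_R² + v_R²x²) − D_R)/v_R².
√(D_R² + v_R²x²) = √(0.07088² + 0.4167² × 89.5²) = 37.29; v_R² = 0.1736.
t = (37.29 − 0.07088)/0.1736 = 214 days.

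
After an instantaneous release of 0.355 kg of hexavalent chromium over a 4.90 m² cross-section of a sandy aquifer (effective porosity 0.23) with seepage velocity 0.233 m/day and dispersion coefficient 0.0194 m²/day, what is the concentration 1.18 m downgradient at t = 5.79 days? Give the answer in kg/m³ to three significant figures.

0.249 kg/m³

For an instantaneous plane source, C(x,t) = M/(n_e·A·√(4πDt)) · exp(−(x−vt)²/(4Dt)), with n_e·A the pore (flow) area.
Plume center vt = 0.233 × 5.79 = 1.34907 m, so the well at 1.18 m is 0.16907 m upgradient of the peak.
√(4πDt) = 1.188 m, giving peak height M/(n_e·A·√(4πDt)) = 0.355/(0.23 × 4.90 × 1.188) = 0.2651 kg/m³.
(x−vt)²/(4Dt) = (-0.16907)²/(4 × 0.0194 × 5.79) = 0.06362; exp(−0.06362) = 0.9384.
C = 0.2651 × 0.9384 = 0.249 kg/m³.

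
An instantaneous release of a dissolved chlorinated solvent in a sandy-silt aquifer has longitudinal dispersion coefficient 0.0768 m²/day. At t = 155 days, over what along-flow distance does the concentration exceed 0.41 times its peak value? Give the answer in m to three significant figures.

The plume is Gaussian with σ = √(2Dt) = √(2 × 0.0768 × 155) = 4.879 m.
C/C_peak = exp(−Δx²/(2σ²)) = 0.41 ⇒ Δx = σ·√(−2 ln 0.41) = 4.879 × 1.335 = 6.513 m.
Width = 2Δx = 13.0 m.

13.0 m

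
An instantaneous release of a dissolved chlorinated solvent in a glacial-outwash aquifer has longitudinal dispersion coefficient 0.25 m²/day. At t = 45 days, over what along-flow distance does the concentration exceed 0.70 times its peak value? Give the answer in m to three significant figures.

8.01 m

The plume is Gaussian with σ = √(2Dt) = √(2 × 0.25 × 45) = 4.743 m.
C/C_peak = exp(−Δx²/(2σ²)) = 0.70 ⇒ Δx = σ·√(−2 ln 0.70) = 4.743 × 0.8446 = 4.006 m.
Width = 2Δx = 8.01 m.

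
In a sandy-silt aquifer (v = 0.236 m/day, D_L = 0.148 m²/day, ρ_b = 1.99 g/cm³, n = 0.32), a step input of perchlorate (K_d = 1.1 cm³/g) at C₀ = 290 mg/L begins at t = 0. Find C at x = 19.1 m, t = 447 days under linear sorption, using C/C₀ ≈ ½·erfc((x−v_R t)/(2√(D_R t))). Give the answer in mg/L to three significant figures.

24.6 mg/L

Retardation factor R = 1 + ρ_b·K_d/n = 1 + 1.99 × 1.1/0.32 = 7.841.
Sorption retards both mechanisms: v_R = v/R = 0.03010 m/day, D_R = D/R = 0.01888 m²/day.
v_R·t = 0.03010 × 447 = 13.4547 m; 2√(D_R t) = 5.810 m; argument = (19.1 − 13.4547)/5.810 = 0.9717.
C = C₀ × ½·erfc(0.9717) = 290 × 0.08469 = 24.6 mg/L.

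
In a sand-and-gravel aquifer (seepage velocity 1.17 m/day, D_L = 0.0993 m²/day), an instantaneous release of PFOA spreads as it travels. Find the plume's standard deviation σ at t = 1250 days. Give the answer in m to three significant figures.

15.8 m

Dispersive spreading gives a Gaussian with σ² = 2Dt; advection only shifts the center.
σ = √(2 × 0.0993 × 1250) = 15.8 m.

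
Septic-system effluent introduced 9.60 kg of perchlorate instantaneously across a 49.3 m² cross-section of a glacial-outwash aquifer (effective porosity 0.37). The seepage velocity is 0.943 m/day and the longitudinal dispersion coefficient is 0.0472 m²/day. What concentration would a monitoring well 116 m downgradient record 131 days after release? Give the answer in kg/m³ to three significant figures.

For an instantaneous plane source, C(x,t) = M/(n_e·A·√(4πDt)) · exp(−(x−vt)²/(4Dt)), with n_e·A the pore (flow) area.
Plume center vt = 0.943 × 131 = 123.533 m, so the well at 116 m is 7.533 m upgradient of the peak.
√(4πDt) = 8.815 m, giving peak height M/(n_e·A·√(4πDt)) = 9.60/(0.37 × 49.3 × 8.815) = 0.05970 kg/m³.
(x−vt)²/(4Dt) = (-7.533)²/(4 × 0.0472 × 131) = 2.294; exp(−2.294) = 0.1009.
C = 0.05970 × 0.1009 = 0.00602 kg/m³.

0.00602 kg/m³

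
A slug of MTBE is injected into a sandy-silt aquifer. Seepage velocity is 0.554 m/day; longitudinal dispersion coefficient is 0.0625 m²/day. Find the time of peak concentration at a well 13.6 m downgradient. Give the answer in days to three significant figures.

For the 1D instantaneous-source solution, setting ∂C/∂t = 0 at fixed x gives v²t² + 2Dt − x² = 0, so t = (√(D² + v²x²) − D)/v².
√(D² + v²x²) = √(0.0625² + 0.554² × 13.6²) = 7.535; v² = 0.306916.
t = (7.535 − 0.0625)/0.306916 = 24.3 days (vs. the pure-advection estimate x/v = 24.5 d).

24.3 days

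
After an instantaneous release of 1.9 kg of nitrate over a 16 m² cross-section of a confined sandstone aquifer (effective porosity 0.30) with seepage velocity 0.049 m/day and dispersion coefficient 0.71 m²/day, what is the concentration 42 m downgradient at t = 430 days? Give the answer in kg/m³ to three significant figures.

0.00446 kg/m³

For an instantaneous plane source, C(x,t) = M/(n_e·A·√(4πDt)) · exp(−(x−vt)²/(4Dt)), with n_e·A the pore (flow) area.
Plume center vt = 0.049 × 430 = 21.07 m, so the well at 42 m is 20.93 m downgradient of the peak.
√(4πDt) = 61.94 m, giving peak height M/(n_e·A·√(4πDt)) = 1.9/(0.30 × 16 × 61.94) = 0.006391 kg/m³.
(x−vt)²/(4Dt) = (20.93)²/(4 × 0.71 × 430) = 0.3587; exp(−0.3587) = 0.6986.
C = 0.006391 × 0.6986 = 0.00446 kg/m³.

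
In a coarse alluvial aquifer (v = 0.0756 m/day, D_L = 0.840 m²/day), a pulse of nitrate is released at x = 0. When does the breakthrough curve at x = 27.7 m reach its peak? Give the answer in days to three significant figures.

For the 1D instantaneous-source solution, setting ∂C/∂t = 0 at fixed x gives v²t² + 2Dt − x² = 0, so t = (√(D² + v²x²) − D)/v².
√(D² + v²x²) = √(0.840² + 0.0756² × 27.7²) = 2.256; v² = 0.00571536.
t = (2.256 − 0.840)/0.00571536 = 248 days (vs. the pure-advection estimate x/v = 366 d).

248 days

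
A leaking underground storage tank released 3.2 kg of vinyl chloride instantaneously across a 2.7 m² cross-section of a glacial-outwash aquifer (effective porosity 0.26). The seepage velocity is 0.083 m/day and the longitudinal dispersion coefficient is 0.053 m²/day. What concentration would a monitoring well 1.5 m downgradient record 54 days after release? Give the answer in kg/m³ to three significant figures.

For an instantaneous plane source, C(x,t) = M/(n_e·A·√(4πDt)) · exp(−(x−vt)²/(4Dt)), with n_e·A the pore (flow) area.
Plume center vt = 0.083 × 54 = 4.482 m, so the well at 1.5 m is 2.982 m upgradient of the peak.
√(4πDt) = 5.997 m, giving peak height M/(n_e·A·√(4πDt)) = 3.2/(0.26 × 2.7 × 5.997) = 0.7601 kg/m³.
(x−vt)²/(4Dt) = (-2.982)²/(4 × 0.053 × 54) = 0.7768; exp(−0.7768) = 0.4599.
C = 0.7601 × 0.4599 = 0.350 kg/m³.

0.350 kg/m³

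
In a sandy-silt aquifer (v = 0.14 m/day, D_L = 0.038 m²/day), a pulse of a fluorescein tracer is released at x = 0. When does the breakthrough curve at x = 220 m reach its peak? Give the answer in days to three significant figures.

1570 days

For the 1D instantaneous-source solution, setting ∂C/∂t = 0 at fixed x gives v²t² + 2Dt − x² = 0, so t = (√(D² + v²x²) − D)/v².
√(D² + v²x²) = √(0.038² + 0.14² × 220²) = 30.80; v² = 0.0196.
t = (30.80 − 0.038)/0.0196 = 1570 days (vs. the pure-advection estimate x/v = 1570 d).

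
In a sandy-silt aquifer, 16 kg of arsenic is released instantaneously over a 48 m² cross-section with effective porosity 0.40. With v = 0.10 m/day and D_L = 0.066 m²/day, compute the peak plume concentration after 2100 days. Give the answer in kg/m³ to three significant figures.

0.0200 kg/m³

The peak of an instantaneous 1D plume sits at x = vt; there the Gaussian factor is 1 and C_max = M/(n_e·A·√(4πDt)), where n_e·A is the pore area the mass is dissolved in.
√(4πDt) = √(4π × 0.066 × 2100) = 41.73 m, so C_max = 16/(0.40 × 48 × 41.73) = 0.0200 kg/m³.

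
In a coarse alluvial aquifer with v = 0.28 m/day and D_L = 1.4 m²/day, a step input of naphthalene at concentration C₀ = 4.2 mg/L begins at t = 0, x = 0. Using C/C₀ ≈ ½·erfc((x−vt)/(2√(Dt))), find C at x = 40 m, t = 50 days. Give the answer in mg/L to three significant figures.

For a continuous step input, C/C₀ ≈ ½·erfc((x−vt)/(2√(Dt))).
vt = 0.28 × 50 = 14 m and 2√(Dt) = 2√(1.4 × 50) = 16.73 m.
Argument (x−vt)/(2√(Dt)) = (40 − 14)/16.73 = 1.554; ½·erfc(1.554) = 0.01399.
C = 4.2 × 0.01399 = 0.0588 mg/L.

0.0588 mg/L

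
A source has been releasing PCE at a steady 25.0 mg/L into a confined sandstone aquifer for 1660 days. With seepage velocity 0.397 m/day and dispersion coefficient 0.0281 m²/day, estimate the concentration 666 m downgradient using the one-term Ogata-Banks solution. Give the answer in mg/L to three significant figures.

5.87 mg/L

For a continuous step input, C/C₀ ≈ ½·erfc((x−vt)/(2√(Dt))).
vt = 0.397 × 1660 = 659.02 m and 2√(Dt) = 2√(0.0281 × 1660) = 13.66 m.
Argument (x−vt)/(2√(Dt)) = (666 − 659.02)/13.66 = 0.5110; ½·erfc(0.5110) = 0.2349.
C = 25.0 × 0.2349 = 5.87 mg/L.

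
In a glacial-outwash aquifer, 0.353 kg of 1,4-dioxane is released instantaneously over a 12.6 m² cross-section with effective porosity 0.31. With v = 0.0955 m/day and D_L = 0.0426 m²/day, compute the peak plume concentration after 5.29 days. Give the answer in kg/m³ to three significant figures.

The peak of an instantaneous 1D plume sits at x = vt; there the Gaussian factor is 1 and C_max = M/(n_e·A·√(4πDt)), where n_e·A is the pore area the mass is dissolved in.
√(4πDt) = √(4π × 0.0426 × 5.29) = 1.683 m, so C_max = 0.353/(0.31 × 12.6 × 1.683) = 0.0537 kg/m³.

0.0537 kg/m³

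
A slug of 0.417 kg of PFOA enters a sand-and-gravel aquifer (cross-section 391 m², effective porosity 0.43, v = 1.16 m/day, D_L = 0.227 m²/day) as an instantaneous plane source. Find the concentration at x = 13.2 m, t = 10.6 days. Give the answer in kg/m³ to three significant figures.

For an instantaneous plane source, C(x,t) = M/(n_e·A·√(4πDt)) · exp(−(x−vt)²/(4Dt)), with n_e·A the pore (flow) area.
Plume center vt = 1.16 × 10.6 = 12.296 m, so the well at 13.2 m is 0.904 m downgradient of the peak.
√(4πDt) = 5.499 m, giving peak height M/(n_e·A·√(4πDt)) = 0.417/(0.43 × 391 × 5.499) = 0.0004510 kg/m³.
(x−vt)²/(4Dt) = (0.904)²/(4 × 0.227 × 10.6) = 0.08491; exp(−0.08491) = 0.9186.
C = 0.0004510 × 0.9186 = 0.000414 kg/m³.

0.000414 kg/m³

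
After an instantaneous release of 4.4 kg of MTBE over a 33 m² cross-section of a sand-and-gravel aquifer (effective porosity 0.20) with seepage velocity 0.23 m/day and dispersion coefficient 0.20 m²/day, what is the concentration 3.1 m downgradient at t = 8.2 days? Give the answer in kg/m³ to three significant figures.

0.117 kg/m³

For an instantaneous plane source, C(x,t) = M/(n_e·A·√(4πDt)) · exp(−(x−vt)²/(4Dt)), with n_e·A the pore (flow) area.
Plume center vt = 0.23 × 8.2 = 1.886 m, so the well at 3.1 m is 1.214 m downgradient of the peak.
√(4πDt) = 4.540 m, giving peak height M/(n_e·A·√(4πDt)) = 4.4/(0.20 × 33 × 4.540) = 0.1468 kg/m³.
(x−vt)²/(4Dt) = (1.214)²/(4 × 0.20 × 8.2) = 0.2247; exp(−0.2247) = 0.7988.
C = 0.1468 × 0.7988 = 0.117 kg/m³.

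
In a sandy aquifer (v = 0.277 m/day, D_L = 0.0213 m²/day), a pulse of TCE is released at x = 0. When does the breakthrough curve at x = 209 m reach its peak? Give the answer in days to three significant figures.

For the 1D instantaneous-source solution, setting ∂C/∂t = 0 at fixed x gives v²t² + 2Dt − x² = 0, so t = (√(D² + v²x²) − D)/v².
√(D² + v²x²) = √(0.0213² + 0.277² × 209²) = 57.89; v² = 0.076729.
t = (57.89 − 0.0213)/0.076729 = 754 days (vs. the pure-advection estimate x/v = 755 d).

754 days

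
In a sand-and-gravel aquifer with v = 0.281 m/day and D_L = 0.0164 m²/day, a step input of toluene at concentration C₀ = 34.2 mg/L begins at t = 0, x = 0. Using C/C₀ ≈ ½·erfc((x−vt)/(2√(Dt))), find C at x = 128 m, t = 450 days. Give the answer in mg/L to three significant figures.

For a continuous step input, C/C₀ ≈ ½·erfc((x−vt)/(2√(Dt))).
vt = 0.281 × 450 = 126.45 m and 2√(Dt) = 2√(0.0164 × 450) = 5.433 m.
Argument (x−vt)/(2√(Dt)) = (128 − 126.45)/5.433 = 0.2853; ½·erfc(0.2853) = 0.3433.
C = 34.2 × 0.3433 = 11.7 mg/L.

11.7 mg/L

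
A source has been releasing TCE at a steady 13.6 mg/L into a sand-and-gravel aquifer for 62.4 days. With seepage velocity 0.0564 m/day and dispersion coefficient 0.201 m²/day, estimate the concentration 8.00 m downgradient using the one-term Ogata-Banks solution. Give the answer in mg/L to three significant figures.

2.52 mg/L

For a continuous step input, C/C₀ ≈ ½·erfc((x−vt)/(2√(Dt))).
vt = 0.0564 × 62.4 = 3.51936 m and 2√(Dt) = 2√(0.201 × 62.4) = 7.083 m.
Argument (x−vt)/(2√(Dt)) = (8.00 − 3.51936)/7.083 = 0.6326; ½·erfc(0.6326) = 0.1855.
C = 13.6 × 0.1855 = 2.52 mg/L.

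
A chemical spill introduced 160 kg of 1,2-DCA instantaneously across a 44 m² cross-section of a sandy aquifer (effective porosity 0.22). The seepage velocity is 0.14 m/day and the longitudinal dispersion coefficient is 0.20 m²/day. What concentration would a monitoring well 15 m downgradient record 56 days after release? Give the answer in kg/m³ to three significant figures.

0.444 kg/m³

For an instantaneous plane source, C(x,t) = M/(n_e·A·√(4πDt)) · exp(−(x−vt)²/(4Dt)), with n_e·A the pore (flow) area.
Plume center vt = 0.14 × 56 = 7.84 m, so the well at 15 m is 7.16 m downgradient of the peak.
√(4πDt) = 11.86 m, giving peak height M/(n_e·A·√(4πDt)) = 160/(0.22 × 44 × 11.86) = 1.394 kg/m³.
(x−vt)²/(4Dt) = (7.16)²/(4 × 0.20 × 56) = 1.144; exp(−1.144) = 0.3185.
C = 1.394 × 0.3185 = 0.444 kg/m³.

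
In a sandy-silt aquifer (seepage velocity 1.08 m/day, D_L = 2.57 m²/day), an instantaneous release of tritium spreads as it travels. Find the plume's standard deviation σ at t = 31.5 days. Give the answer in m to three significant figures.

12.7 m

Dispersive spreading gives a Gaussian with σ² = 2Dt; advection only shifts the center.
σ = √(2 × 2.57 × 31.5) = 12.7 m.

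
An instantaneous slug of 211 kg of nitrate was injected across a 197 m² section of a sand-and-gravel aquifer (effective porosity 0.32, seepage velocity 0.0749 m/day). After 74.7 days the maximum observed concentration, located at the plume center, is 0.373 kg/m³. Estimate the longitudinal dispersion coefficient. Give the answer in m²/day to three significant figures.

At the plume center C_max = M/(n_e·A·√(4πDt)), so D = M²/(4πt·(n_e·A·C_max)²).
n_e·A·C_max = 0.32 × 197 × 0.373 = 23.51 kg/m.
D = 211²/(4π × 74.7 × 23.51²) = 0.0858 m²/day.

0.0858 m²/day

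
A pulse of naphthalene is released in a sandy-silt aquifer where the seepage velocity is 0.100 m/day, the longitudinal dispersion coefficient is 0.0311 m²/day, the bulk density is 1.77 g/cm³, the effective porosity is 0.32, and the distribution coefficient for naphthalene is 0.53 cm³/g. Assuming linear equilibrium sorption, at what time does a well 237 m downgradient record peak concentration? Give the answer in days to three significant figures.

Retardation factor R = 1 + ρ_b·K_d/n = 1 + 1.77 × 0.53/0.32 = 3.932.
Sorption retards both mechanisms: v_R = v/R = 0.02543 m/day, D_R = D/R = 0.007909 m²/day.
Peak time from v_R²t² + 2D_R t − x² = 0: t = (√(D_R² + v_R²x²) − D_R)/v_R².
√(D_R² + v_R²x²) = √(0.007909² + 0.02543² × 237²) = 6.027; v_R² = 0.0006467.
t = (6.027 − 0.007909)/0.0006467 = 9310 days.

9310 days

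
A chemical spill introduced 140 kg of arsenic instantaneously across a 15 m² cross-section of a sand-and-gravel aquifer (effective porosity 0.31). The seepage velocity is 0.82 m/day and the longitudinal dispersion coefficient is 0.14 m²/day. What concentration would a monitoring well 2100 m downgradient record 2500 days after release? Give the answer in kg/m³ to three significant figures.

For an instantaneous plane source, C(x,t) = M/(n_e·A·√(4πDt)) · exp(−(x−vt)²/(4Dt)), with n_e·A the pore (flow) area.
Plume center vt = 0.82 × 2500 = 2050 m, so the well at 2100 m is 50 m downgradient of the peak.
√(4πDt) = 66.32 m, giving peak height M/(n_e·A·√(4πDt)) = 140/(0.31 × 15 × 66.32) = 0.4540 kg/m³.
(x−vt)²/(4Dt) = (50)²/(4 × 0.14 × 2500) = 1.786; exp(−1.786) = 0.1676.
C = 0.4540 × 0.1676 = 0.0761 kg/m³.

0.0761 kg/m³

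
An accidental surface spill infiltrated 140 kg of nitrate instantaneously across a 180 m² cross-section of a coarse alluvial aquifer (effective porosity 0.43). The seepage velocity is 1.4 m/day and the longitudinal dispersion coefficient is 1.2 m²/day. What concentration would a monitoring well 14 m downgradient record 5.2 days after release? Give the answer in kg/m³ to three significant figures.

0.0335 kg/m³

For an instantaneous plane source, C(x,t) = M/(n_e·A·√(4πDt)) · exp(−(x−vt)²/(4Dt)), with n_e·A the pore (flow) area.
Plume center vt = 1.4 × 5.2 = 7.28 m, so the well at 14 m is 6.72 m downgradient of the peak.
√(4πDt) = 8.855 m, giving peak height M/(n_e·A·√(4πDt)) = 140/(0.43 × 180 × 8.855) = 0.2043 kg/m³.
(x−vt)²/(4Dt) = (6.72)²/(4 × 1.2 × 5.2) = 1.809; exp(−1.809) = 0.1638.
C = 0.2043 × 0.1638 = 0.0335 kg/m³.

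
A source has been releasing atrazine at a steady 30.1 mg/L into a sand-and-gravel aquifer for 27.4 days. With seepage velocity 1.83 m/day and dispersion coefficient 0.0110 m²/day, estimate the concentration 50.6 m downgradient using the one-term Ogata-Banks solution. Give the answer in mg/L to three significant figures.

8.36 mg/L

For a continuous step input, C/C₀ ≈ ½·erfc((x−vt)/(2√(Dt))).
vt = 1.83 × 27.4 = 50.142 m and 2√(Dt) = 2√(0.0110 × 27.4) = 1.098 m.
Argument (x−vt)/(2√(Dt)) = (50.6 − 50.142)/1.098 = 0.4171; ½·erfc(0.4171) = 0.2776.
C = 30.1 × 0.2776 = 8.36 mg/L.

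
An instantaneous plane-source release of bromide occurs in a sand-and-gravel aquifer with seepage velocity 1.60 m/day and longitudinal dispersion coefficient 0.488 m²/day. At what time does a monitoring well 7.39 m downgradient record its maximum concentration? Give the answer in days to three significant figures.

4.43 days

For the 1D instantaneous-source solution, setting ∂C/∂t = 0 at fixed x gives v²t² + 2Dt − x² = 0, so t = (√(D² + v²x²) − D)/v².
√(D² + v²x²) = √(0.488² + 1.60² × 7.39²) = 11.83; v² = 2.56.
t = (11.83 − 0.488)/2.56 = 4.43 days (vs. the pure-advection estimate x/v = 4.62 d).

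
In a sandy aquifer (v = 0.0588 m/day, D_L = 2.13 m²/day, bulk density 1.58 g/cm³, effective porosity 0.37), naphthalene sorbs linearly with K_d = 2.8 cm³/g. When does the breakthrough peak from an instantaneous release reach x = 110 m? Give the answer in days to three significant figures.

Retardation factor R = 1 + ρ_b·K_d/n = 1 + 1.58 × 2.8/0.37 = 12.96.
Sorption retards both mechanisms: v_R = v/R = 0.004537 m/day, D_R = D/R = 0.1644 m²/day.
Peak time from v_R²t² + 2D_R t − x² = 0: t = (√(D_R² + v_R²x²) − D_R)/v_R².
√(D_R² + v_R²x²) = √(0.1644² + 0.004537² × 110²) = 0.5255; v_R² = 2.058e-05.
t = (0.5255 − 0.1644)/2.058e-05 = 17500 days.

17500 days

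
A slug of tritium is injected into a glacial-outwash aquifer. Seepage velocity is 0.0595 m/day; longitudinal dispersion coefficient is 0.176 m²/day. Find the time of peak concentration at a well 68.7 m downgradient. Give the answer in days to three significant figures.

1110 days

For the 1D instantaneous-source solution, setting ∂C/∂t = 0 at fixed x gives v²t² + 2Dt − x² = 0, so t = (√(D² + v²x²) − D)/v².
√(D² + v²x²) = √(0.176² + 0.0595² × 68.7²) = 4.091; v² = 0.00354025.
t = (4.091 − 0.176)/0.00354025 = 1110 days (vs. the pure-advection estimate x/v = 1150 d).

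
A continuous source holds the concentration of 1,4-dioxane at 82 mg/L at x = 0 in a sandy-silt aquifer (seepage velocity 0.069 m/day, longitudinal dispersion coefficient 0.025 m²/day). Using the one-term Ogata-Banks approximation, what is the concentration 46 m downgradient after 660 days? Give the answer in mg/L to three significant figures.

38.4 mg/L

For a continuous step input, C/C₀ ≈ ½·erfc((x−vt)/(2√(Dt))).
vt = 0.069 × 660 = 45.54 m and 2√(Dt) = 2√(0.025 × 660) = 8.124 m.
Argument (x−vt)/(2√(Dt)) = (46 − 45.54)/8.124 = 0.05662; ½·erfc(0.05662) = 0.4681.
C = 82 × 0.4681 = 38.4 mg/L.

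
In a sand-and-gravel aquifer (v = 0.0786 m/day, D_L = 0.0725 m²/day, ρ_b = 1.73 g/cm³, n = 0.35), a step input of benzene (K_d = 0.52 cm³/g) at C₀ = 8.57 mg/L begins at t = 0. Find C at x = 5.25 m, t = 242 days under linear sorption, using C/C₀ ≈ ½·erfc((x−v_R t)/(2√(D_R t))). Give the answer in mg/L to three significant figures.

4.37 mg/L

Retardation factor R = 1 + ρ_b·K_d/n = 1 + 1.73 × 0.52/0.35 = 3.570.
Sorption retards both mechanisms: v_R = v/R = 0.02202 m/day, D_R = D/R = 0.02031 m²/day.
v_R·t = 0.02202 × 242 = 5.32884 m; 2√(D_R t) = 4.434 m; argument = (5.25 − 5.32884)/4.434 = -0.01778.
C = C₀ × ½·erfc(-0.01778) = 8.57 × 0.5100 = 4.37 mg/L.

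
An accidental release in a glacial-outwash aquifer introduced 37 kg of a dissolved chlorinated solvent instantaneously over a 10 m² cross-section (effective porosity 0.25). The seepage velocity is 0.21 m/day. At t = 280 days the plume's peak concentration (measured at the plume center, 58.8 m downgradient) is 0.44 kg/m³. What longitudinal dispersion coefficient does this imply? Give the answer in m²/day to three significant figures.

0.322 m²/day

At the plume center C_max = M/(n_e·A·√(4πDt)), so D = M²/(4πt·(n_e·A·C_max)²).
n_e·A·C_max = 0.25 × 10 × 0.44 = 1.100 kg/m.
D = 37²/(4π × 280 × 1.100²) = 0.322 m²/day.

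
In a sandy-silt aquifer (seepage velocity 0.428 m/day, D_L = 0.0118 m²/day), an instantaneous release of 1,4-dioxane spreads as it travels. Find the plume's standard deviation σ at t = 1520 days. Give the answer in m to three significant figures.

Dispersive spreading gives a Gaussian with σ² = 2Dt; advection only shifts the center.
σ = √(2 × 0.0118 × 1520) = 5.99 m.

5.99 m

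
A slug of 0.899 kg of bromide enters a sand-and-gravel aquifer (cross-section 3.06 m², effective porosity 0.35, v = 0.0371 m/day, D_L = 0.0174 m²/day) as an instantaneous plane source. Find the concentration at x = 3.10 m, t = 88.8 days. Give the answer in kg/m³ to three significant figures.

0.189 kg/m³

For an instantaneous plane source, C(x,t) = M/(n_e·A·√(4πDt)) · exp(−(x−vt)²/(4Dt)), with n_e·A the pore (flow) area.
Plume center vt = 0.0371 × 88.8 = 3.29448 m, so the well at 3.10 m is 0.19448 m upgradient of the peak.
√(4πDt) = 4.406 m, giving peak height M/(n_e·A·√(4πDt)) = 0.899/(0.35 × 3.06 × 4.406) = 0.1905 kg/m³.
(x−vt)²/(4Dt) = (-0.19448)²/(4 × 0.0174 × 88.8) = 0.006120; exp(−0.006120) = 0.9939.
C = 0.1905 × 0.9939 = 0.189 kg/m³.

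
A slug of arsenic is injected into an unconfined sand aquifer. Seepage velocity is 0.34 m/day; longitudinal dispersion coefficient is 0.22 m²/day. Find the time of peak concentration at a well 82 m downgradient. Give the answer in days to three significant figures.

239 days

For the 1D instantaneous-source solution, setting ∂C/∂t = 0 at fixed x gives v²t² + 2Dt − x² = 0, so t = (√(D² + v²x²) − D)/v².
√(D² + v²x²) = √(0.22² + 0.34² × 82²) = 27.88; v² = 0.1156.
t = (27.88 − 0.22)/0.1156 = 239 days (vs. the pure-advection estimate x/v = 241 d).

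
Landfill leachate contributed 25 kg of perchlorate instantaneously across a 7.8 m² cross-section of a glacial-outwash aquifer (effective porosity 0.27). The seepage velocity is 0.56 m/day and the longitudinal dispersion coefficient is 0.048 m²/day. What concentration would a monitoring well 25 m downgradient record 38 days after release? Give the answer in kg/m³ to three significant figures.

0.372 kg/m³

For an instantaneous plane source, C(x,t) = M/(n_e·A·√(4πDt)) · exp(−(x−vt)²/(4Dt)), with n_e·A the pore (flow) area.
Plume center vt = 0.56 × 38 = 21.28 m, so the well at 25 m is 3.72 m downgradient of the peak.
√(4πDt) = 4.788 m, giving peak height M/(n_e·A·√(4πDt)) = 25/(0.27 × 7.8 × 4.788) = 2.479 kg/m³.
(x−vt)²/(4Dt) = (3.72)²/(4 × 0.048 × 38) = 1.897; exp(−1.897) = 0.1500.
C = 2.479 × 0.1500 = 0.372 kg/m³.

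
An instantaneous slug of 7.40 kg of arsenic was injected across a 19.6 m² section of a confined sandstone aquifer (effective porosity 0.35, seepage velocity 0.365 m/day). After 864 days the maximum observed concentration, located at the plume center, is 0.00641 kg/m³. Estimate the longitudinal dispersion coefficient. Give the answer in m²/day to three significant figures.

At the plume center C_max = M/(n_e·A·√(4πDt)), so D = M²/(4πt·(n_e·A·C_max)²).
n_e·A·C_max = 0.35 × 19.6 × 0.00641 = 0.04397 kg/m.
D = 7.40²/(4π × 864 × 0.04397²) = 2.61 m²/day.

2.61 m²/day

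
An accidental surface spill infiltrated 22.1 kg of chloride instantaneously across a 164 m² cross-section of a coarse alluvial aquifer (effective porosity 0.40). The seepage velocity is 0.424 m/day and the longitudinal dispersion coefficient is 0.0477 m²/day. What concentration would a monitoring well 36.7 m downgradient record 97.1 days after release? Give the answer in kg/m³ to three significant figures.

0.0150 kg/m³

For an instantaneous plane source, C(x,t) = M/(n_e·A·√(4πDt)) · exp(−(x−vt)²/(4Dt)), with n_e·A the pore (flow) area.
Plume center vt = 0.424 × 97.1 = 41.1704 m, so the well at 36.7 m is 4.4704 m upgradient of the peak.
√(4πDt) = 7.629 m, giving peak height M/(n_e·A·√(4πDt)) = 22.1/(0.40 × 164 × 7.629) = 0.04416 kg/m³.
(x−vt)²/(4Dt) = (-4.4704)²/(4 × 0.0477 × 97.1) = 1.079; exp(−1.079) = 0.3399.
C = 0.04416 × 0.3399 = 0.0150 kg/m³.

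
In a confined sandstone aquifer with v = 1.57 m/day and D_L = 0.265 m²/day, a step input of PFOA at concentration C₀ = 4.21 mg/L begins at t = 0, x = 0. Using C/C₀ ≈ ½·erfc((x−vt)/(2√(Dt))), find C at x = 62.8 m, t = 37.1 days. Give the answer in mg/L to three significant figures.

0.641 mg/L

For a continuous step input, C/C₀ ≈ ½·erfc((x−vt)/(2√(Dt))).
vt = 1.57 × 37.1 = 58.247 m and 2√(Dt) = 2√(0.265 × 37.1) = 6.271 m.
Argument (x−vt)/(2√(Dt)) = (62.8 − 58.247)/6.271 = 0.7260; ½·erfc(0.7260) = 0.1523.
C = 4.21 × 0.1523 = 0.641 mg/L.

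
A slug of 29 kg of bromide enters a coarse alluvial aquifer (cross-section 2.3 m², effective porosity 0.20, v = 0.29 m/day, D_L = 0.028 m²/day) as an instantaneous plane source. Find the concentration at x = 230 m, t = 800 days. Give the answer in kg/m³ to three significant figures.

For an instantaneous plane source, C(x,t) = M/(n_e·A·√(4πDt)) · exp(−(x−vt)²/(4Dt)), with n_e·A the pore (flow) area.
Plume center vt = 0.29 × 800 = 232 m, so the well at 230 m is 2 m upgradient of the peak.
√(4πDt) = 16.78 m, giving peak height M/(n_e·A·√(4πDt)) = 29/(0.20 × 2.3 × 16.78) = 3.757 kg/m³.
(x−vt)²/(4Dt) = (-2)²/(4 × 0.028 × 800) = 0.04464; exp(−0.04464) = 0.9563.
C = 3.757 × 0.9563 = 3.59 kg/m³.

3.59 kg/m³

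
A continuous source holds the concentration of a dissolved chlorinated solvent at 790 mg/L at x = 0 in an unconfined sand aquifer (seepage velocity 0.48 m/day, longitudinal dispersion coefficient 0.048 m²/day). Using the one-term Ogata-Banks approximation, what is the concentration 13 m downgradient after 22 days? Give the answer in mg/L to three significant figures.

For a continuous step input, C/C₀ ≈ ½·erfc((x−vt)/(2√(Dt))).
vt = 0.48 × 22 = 10.56 m and 2√(Dt) = 2√(0.048 × 22) = 2.055 m.
Argument (x−vt)/(2√(Dt)) = (13 − 10.56)/2.055 = 1.187; ½·erfc(1.187) = 0.04661.
C = 790 × 0.04661 = 36.8 mg/L.

36.8 mg/L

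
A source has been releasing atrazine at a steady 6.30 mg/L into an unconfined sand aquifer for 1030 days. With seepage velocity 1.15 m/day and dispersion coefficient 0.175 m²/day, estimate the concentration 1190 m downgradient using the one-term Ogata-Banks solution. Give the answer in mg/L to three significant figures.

For a continuous step input, C/C₀ ≈ ½·erfc((x−vt)/(2√(Dt))).
vt = 1.15 × 1030 = 1184.5 m and 2√(Dt) = 2√(0.175 × 1030) = 26.85 m.
Argument (x−vt)/(2√(Dt)) = (1190 − 1184.5)/26.85 = 0.2048; ½·erfc(0.2048) = 0.3860.
C = 6.30 × 0.3860 = 2.43 mg/L.

2.43 mg/L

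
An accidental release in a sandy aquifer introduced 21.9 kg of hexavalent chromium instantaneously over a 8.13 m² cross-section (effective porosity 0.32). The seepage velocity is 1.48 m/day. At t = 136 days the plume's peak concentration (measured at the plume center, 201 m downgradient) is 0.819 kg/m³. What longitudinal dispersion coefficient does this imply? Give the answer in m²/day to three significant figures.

0.0618 m²/day

At the plume center C_max = M/(n_e·A·√(4πDt)), so D = M²/(4πt·(n_e·A·C_max)²).
n_e·A·C_max = 0.32 × 8.13 × 0.819 = 2.131 kg/m.
D = 21.9²/(4π × 136 × 2.131²) = 0.0618 m²/day.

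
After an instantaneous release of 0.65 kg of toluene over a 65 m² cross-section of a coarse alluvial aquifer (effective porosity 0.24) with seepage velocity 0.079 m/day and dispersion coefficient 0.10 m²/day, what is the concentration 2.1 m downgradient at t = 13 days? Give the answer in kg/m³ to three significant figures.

For an instantaneous plane source, C(x,t) = M/(n_e·A·√(4πDt)) · exp(−(x−vt)²/(4Dt)), with n_e·A the pore (flow) area.
Plume center vt = 0.079 × 13 = 1.027 m, so the well at 2.1 m is 1.073 m downgradient of the peak.
√(4πDt) = 4.042 m, giving peak height M/(n_e·A·√(4πDt)) = 0.65/(0.24 × 65 × 4.042) = 0.01031 kg/m³.
(x−vt)²/(4Dt) = (1.073)²/(4 × 0.10 × 13) = 0.2214; exp(−0.2214) = 0.8014.
C = 0.01031 × 0.8014 = 0.00826 kg/m³.

0.00826 kg/m³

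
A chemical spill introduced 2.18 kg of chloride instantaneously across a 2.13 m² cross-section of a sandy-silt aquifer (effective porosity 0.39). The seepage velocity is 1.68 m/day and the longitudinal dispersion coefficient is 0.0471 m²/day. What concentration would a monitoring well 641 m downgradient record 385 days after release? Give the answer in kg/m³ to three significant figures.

For an instantaneous plane source, C(x,t) = M/(n_e·A·√(4πDt)) · exp(−(x−vt)²/(4Dt)), with n_e·A the pore (flow) area.
Plume center vt = 1.68 × 385 = 646.8 m, so the well at 641 m is 5.8 m upgradient of the peak.
√(4πDt) = 15.10 m, giving peak height M/(n_e·A·√(4πDt)) = 2.18/(0.39 × 2.13 × 15.10) = 0.1738 kg/m³.
(x−vt)²/(4Dt) = (-5.8)²/(4 × 0.0471 × 385) = 0.4638; exp(−0.4638) = 0.6289.
C = 0.1738 × 0.6289 = 0.109 kg/m³.

0.109 kg/m³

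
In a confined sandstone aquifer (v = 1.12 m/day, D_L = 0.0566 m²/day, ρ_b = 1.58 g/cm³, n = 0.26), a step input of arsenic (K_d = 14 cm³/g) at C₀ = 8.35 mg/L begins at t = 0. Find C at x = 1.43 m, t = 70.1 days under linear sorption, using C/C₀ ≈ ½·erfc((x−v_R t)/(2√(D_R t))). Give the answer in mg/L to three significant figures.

0.368 mg/L

Retardation factor R = 1 + ρ_b·K_d/n = 1 + 1.58 × 14/0.26 = 86.08.
Sorption retards both mechanisms: v_R = v/R = 0.01301 m/day, D_R = D/R = 0.0006575 m²/day.
v_R·t = 0.01301 × 70.1 = 0.912001 m; 2√(D_R t) = 0.4294 m; argument = (1.43 − 0.912001)/0.4294 = 1.206.
C = C₀ × ½·erfc(1.206) = 8.35 × 0.04405 = 0.368 mg/L.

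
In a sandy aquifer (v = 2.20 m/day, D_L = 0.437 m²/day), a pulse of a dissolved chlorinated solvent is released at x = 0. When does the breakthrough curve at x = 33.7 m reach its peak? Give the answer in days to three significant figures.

15.2 days

For the 1D instantaneous-source solution, setting ∂C/∂t = 0 at fixed x gives v²t² + 2Dt − x² = 0, so t = (√(D² + v²x²) − D)/v².
√(D² + v²x²) = √(0.437² + 2.20² × 33.7²) = 74.14; v² = 4.84.
t = (74.14 − 0.437)/4.84 = 15.2 days (vs. the pure-advection estimate x/v = 15.3 d).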